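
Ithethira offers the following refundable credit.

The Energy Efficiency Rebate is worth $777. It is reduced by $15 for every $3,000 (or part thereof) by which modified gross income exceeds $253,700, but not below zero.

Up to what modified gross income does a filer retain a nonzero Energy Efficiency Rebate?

$406,700

After 51 increments the reduction is 51 × $15 = $765, leaving $12; one more increment wipes it out. Increment 51 ends at excess 51 × $3,000 = $153,000, so the highest qualifying income is $253,700 + $153,000 = $406,700.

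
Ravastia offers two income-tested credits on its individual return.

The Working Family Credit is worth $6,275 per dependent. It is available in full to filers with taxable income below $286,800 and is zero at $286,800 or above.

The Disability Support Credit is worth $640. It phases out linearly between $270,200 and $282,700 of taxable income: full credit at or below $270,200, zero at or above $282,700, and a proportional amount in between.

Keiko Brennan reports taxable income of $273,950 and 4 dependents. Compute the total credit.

Working Family Credit: base = 4 × $6,275 = $25,100. $273,950 is below the $286,800 cutoff, so the full $25,100 applies.
Disability Support Credit: $273,950 is $3,750 into a $12,500 phase-out range, leaving 8,750/12,500 of the credit: $640 × 8,750/12,500 = $448.
Total: $25,100 + $448 = $25,548.

$25,548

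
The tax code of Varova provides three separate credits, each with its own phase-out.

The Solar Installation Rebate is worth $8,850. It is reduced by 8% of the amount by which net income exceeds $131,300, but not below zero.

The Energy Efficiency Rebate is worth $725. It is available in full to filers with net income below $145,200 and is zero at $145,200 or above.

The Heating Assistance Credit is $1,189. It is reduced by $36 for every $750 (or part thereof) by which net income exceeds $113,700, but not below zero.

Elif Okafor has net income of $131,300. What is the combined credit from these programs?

Solar Installation Rebate: $131,300 is at or below the $131,300 threshold, so the full $8,850 applies.
Energy Efficiency Rebate: $131,300 is below the $145,200 cutoff, so the full $725 applies.
Heating Assistance Credit: income exceeds $113,700 by $17,600, which is 24 full-or-partial $750 increments; reduction = 24 × $36 = $864, leaving $325.
Total: $8,850 + $725 + $325 = $9,900.

$9,900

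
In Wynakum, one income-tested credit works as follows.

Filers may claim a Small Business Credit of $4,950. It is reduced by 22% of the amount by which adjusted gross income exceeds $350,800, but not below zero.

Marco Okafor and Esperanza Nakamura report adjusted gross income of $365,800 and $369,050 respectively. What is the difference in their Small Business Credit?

Marco ($365,800): Small Business Credit: 22% of the $15,000 excess over $350,800 is $3,300; credit = $4,950 − $3,300 = $1,650.
Esperanza ($369,050): Small Business Credit: 22% of the $18,250 excess over $350,800 is $4,015; credit = $4,950 − $4,015 = $935.
Difference: |$1,650 − $935| = $715.

$715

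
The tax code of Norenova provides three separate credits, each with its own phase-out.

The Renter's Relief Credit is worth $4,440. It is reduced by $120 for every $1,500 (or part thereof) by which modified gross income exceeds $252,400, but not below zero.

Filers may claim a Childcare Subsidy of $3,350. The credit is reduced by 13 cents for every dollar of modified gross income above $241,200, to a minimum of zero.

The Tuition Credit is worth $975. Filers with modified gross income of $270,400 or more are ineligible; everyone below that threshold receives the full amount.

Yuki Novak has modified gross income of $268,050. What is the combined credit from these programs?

$4,095

Renter's Relief Credit: income exceeds $252,400 by $15,650, which is 11 full-or-partial $1,500 increments; reduction = 11 × $120 = $1,320, leaving $3,120.
Childcare Subsidy: 13% of the $26,850 excess over $241,200 is $3,490.50 ≥ base, so the credit is $0.
Tuition Credit: $268,050 is below the $270,400 cutoff, so the full $975 applies.
Total: $3,120 + $0 + $975 = $4,095.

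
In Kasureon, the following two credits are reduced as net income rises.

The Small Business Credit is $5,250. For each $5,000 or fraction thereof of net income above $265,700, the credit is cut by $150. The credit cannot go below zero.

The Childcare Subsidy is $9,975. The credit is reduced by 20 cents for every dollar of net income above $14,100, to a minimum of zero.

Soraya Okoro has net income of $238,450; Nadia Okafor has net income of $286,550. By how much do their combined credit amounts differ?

$750

Soraya ($238,450): Small Business Credit: $238,450 is at or below the $265,700 threshold, so the full $5,250 applies. Childcare Subsidy: 20% of the $224,350 excess over $14,100 is $44,870 ≥ base, so the credit is $0. total $5,250 + $0 = $5,250
Nadia ($286,550): Small Business Credit: income exceeds $265,700 by $20,850, which is 5 full-or-partial $5,000 increments; reduction = 5 × $150 = $750, leaving $4,500. Childcare Subsidy: 20% of the $272,450 excess over $14,100 is $54,490 ≥ base, so the credit is $0. total $4,500 + $0 = $4,500
Difference: |$5,250 − $4,500| = $750.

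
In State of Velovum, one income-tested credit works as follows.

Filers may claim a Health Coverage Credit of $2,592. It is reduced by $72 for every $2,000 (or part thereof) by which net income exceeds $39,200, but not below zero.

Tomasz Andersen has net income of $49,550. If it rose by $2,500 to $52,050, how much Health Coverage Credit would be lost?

At $49,550 — income exceeds $39,200 by $10,350, which is 6 full-or-partial $2,000 increments; reduction = 6 × $72 = $432, leaving $2,160.
At $52,050 — income exceeds $39,200 by $12,850, which is 7 full-or-partial $2,000 increments; reduction = 7 × $72 = $504, leaving $2,088.
Lost: $2,160 − $2,088 = $72.

$72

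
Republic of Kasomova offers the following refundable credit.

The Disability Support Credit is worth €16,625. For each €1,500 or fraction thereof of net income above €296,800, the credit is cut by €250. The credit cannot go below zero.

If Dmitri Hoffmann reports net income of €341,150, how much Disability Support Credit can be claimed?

€9,125

Disability Support Credit: income exceeds €296,800 by €44,350, which is 30 full-or-partial €1,500 increments; reduction = 30 × €250 = €7,500, leaving €9,125.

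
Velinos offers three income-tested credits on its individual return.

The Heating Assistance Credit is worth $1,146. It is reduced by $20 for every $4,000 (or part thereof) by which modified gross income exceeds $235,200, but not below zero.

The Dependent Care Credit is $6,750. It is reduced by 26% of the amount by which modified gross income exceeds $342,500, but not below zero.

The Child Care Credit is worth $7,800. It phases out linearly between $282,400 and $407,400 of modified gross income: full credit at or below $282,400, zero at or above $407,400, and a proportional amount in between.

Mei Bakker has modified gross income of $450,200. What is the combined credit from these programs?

$66

Heating Assistance Credit: income exceeds $235,200 by $215,000, which is 54 full-or-partial $4,000 increments; reduction = 54 × $20 = $1,080, leaving $66.
Dependent Care Credit: 26% of the $107,700 excess over $342,500 is $28,002 ≥ base, so the credit is $0.
Child Care Credit: $450,200 is at or above $407,400, so the credit is $0.
Total: $66 + $0 + $0 = $66.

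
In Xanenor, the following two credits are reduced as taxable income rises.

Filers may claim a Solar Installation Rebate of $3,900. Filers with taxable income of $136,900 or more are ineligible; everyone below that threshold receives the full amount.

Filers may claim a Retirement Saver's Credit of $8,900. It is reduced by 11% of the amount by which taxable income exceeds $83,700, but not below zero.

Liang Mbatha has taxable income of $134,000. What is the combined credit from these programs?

$7,267

Solar Installation Rebate: $134,000 is below the $136,900 cutoff, so the full $3,900 applies.
Retirement Saver's Credit: 11% of the $50,300 excess over $83,700 is $5,533; credit = $8,900 − $5,533 = $3,367.
Total: $3,900 + $3,367 = $7,267.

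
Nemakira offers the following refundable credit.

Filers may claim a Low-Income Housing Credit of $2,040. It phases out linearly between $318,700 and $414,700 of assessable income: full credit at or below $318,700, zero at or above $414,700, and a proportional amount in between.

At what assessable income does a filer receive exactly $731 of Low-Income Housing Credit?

$380,300

$731 is 731/2,040 of the full $2,040, so 1,309/2,040 of the $96,000 range has been used: income = $318,700 + $96,000 × 1,309/2,040 = $380,300.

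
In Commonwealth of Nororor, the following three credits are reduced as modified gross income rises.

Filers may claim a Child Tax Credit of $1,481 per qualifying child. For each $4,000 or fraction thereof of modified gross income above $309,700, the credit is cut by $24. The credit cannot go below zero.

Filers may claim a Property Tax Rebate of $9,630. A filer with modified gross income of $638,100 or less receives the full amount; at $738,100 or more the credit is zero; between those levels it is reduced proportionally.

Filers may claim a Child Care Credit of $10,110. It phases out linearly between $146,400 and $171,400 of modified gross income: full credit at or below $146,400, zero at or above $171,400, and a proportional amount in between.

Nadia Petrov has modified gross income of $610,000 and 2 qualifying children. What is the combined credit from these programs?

Child Tax Credit: base = 2 × $1,481 = $2,962. income exceeds $309,700 by $300,300, which is 76 full-or-partial $4,000 increments; reduction = 76 × $24 = $1,824, leaving $1,138.
Property Tax Rebate: $610,000 is at or below the $638,100 threshold, so the full $9,630 applies.
Child Care Credit: $610,000 is at or above $171,400, so the credit is $0.
Total: $1,138 + $9,630 + $0 = $10,768.

$10,768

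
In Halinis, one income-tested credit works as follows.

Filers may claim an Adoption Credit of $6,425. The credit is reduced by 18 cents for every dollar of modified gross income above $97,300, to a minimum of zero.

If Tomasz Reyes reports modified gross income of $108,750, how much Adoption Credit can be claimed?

$4,364

Adoption Credit: 18% of the $11,450 excess over $97,300 is $2,061; credit = $6,425 − $2,061 = $4,364.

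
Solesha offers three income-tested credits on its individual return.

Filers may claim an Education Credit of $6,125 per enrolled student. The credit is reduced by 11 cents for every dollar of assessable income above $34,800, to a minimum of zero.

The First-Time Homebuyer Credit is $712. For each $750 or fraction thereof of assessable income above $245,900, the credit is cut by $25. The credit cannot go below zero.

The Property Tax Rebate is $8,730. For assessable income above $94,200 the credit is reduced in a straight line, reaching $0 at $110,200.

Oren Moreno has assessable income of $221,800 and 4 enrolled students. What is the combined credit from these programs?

Education Credit: base = 4 × $6,125 = $24,500. 11% of the $187,000 excess over $34,800 is $20,570; credit = $24,500 − $20,570 = $3,930.
First-Time Homebuyer Credit: $221,800 is at or below the $245,900 threshold, so the full $712 applies.
Property Tax Rebate: $221,800 is at or above $110,200, so the credit is $0.
Total: $3,930 + $712 + $0 = $4,642.

$4,642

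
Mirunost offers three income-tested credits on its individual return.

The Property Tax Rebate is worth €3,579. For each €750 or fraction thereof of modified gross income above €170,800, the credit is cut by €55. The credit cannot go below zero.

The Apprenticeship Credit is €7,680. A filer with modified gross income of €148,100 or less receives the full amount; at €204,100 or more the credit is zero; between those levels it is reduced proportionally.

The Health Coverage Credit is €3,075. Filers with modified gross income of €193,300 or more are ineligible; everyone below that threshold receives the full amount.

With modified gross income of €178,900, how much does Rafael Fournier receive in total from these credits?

Property Tax Rebate: income exceeds €170,800 by €8,100, which is 11 full-or-partial €750 increments; reduction = 11 × €55 = €605, leaving €2,974.
Apprenticeship Credit: €178,900 is €30,800 into a €56,000 phase-out range, leaving 25,200/56,000 of the credit: €7,680 × 25,200/56,000 = €3,456.
Health Coverage Credit: €178,900 is below the €193,300 cutoff, so the full €3,075 applies.
Total: €2,974 + €3,456 + €3,075 = €9,505.

€9,505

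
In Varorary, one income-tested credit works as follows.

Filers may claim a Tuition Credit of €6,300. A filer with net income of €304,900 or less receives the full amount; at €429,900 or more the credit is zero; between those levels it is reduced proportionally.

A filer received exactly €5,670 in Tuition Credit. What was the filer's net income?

€317,400

€5,670 is 5,670/6,300 of the full €6,300, so 630/6,300 of the €125,000 range has been used: income = €304,900 + €125,000 × 630/6,300 = €317,400.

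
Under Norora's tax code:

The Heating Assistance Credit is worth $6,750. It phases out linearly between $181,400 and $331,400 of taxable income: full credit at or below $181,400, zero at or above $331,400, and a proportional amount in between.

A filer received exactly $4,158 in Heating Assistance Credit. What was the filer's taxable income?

$4,158 is 4,158/6,750 of the full $6,750, so 2,592/6,750 of the $150,000 range has been used: income = $181,400 + $150,000 × 2,592/6,750 = $239,000.

$239,000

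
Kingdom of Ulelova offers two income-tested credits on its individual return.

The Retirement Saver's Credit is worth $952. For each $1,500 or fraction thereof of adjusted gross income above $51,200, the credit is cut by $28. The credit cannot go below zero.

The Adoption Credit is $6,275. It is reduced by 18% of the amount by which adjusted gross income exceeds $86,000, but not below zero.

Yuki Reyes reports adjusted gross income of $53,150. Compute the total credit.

Retirement Saver's Credit: income exceeds $51,200 by $1,950, which is 2 full-or-partial $1,500 increments; reduction = 2 × $28 = $56, leaving $896.
Adoption Credit: $53,150 is at or below the $86,000 threshold, so the full $6,275 applies.
Total: $896 + $6,275 = $7,171.

$7,171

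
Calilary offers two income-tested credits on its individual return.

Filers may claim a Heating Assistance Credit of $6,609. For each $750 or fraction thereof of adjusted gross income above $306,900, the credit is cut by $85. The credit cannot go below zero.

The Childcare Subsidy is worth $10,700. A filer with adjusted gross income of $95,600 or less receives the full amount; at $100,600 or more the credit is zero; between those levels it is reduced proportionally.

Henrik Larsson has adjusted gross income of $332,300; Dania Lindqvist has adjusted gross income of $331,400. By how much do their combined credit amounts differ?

Henrik ($332,300): Heating Assistance Credit: income exceeds $306,900 by $25,400, which is 34 full-or-partial $750 increments; reduction = 34 × $85 = $2,890, leaving $3,719. Childcare Subsidy: $332,300 is at or above $100,600, so the credit is $0. total $3,719 + $0 = $3,719
Dania ($331,400): Heating Assistance Credit: income exceeds $306,900 by $24,500, which is 33 full-or-partial $750 increments; reduction = 33 × $85 = $2,805, leaving $3,804. Childcare Subsidy: $331,400 is at or above $100,600, so the credit is $0. total $3,804 + $0 = $3,804
Difference: |$3,719 − $3,804| = $85.

$85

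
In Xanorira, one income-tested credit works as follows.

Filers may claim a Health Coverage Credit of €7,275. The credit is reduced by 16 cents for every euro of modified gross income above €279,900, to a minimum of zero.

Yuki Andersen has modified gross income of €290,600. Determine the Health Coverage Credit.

€5,563

Health Coverage Credit: 16% of the €10,700 excess over €279,900 is €1,712; credit = €7,275 − €1,712 = €5,563.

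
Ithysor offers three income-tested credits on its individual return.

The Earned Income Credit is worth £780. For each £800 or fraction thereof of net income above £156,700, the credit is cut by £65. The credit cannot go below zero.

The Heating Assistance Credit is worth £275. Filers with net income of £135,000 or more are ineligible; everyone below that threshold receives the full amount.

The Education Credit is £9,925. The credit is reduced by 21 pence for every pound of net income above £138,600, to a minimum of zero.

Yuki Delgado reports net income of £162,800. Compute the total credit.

£5,103

Earned Income Credit: income exceeds £156,700 by £6,100, which is 8 full-or-partial £800 increments; reduction = 8 × £65 = £520, leaving £260.
Heating Assistance Credit: £162,800 meets or exceeds the £135,000 cutoff, so the credit is £0.
Education Credit: 21% of the £24,200 excess over £138,600 is £5,082; credit = £9,925 − £5,082 = £4,843.
Total: £260 + £0 + £4,843 = £5,103.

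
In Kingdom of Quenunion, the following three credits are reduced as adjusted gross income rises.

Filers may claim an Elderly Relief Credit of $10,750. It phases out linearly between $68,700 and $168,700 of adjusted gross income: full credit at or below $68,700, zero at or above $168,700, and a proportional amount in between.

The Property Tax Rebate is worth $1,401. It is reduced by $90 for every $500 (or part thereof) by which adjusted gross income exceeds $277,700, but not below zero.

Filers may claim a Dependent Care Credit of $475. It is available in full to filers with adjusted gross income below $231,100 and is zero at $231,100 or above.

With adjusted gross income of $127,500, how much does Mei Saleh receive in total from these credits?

Elderly Relief Credit: $127,500 is $58,800 into a $100,000 phase-out range, leaving 41,200/100,000 of the credit: $10,750 × 41,200/100,000 = $4,429.
Property Tax Rebate: $127,500 is at or below the $277,700 threshold, so the full $1,401 applies.
Dependent Care Credit: $127,500 is below the $231,100 cutoff, so the full $475 applies.
Total: $4,429 + $1,401 + $475 = $6,305.

$6,305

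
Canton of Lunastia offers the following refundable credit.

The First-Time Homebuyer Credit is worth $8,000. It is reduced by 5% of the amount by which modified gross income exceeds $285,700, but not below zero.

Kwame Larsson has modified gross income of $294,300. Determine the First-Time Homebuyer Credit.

First-Time Homebuyer Credit: 5% of the $8,600 excess over $285,700 is $430; credit = $8,000 − $430 = $7,570.

$7,570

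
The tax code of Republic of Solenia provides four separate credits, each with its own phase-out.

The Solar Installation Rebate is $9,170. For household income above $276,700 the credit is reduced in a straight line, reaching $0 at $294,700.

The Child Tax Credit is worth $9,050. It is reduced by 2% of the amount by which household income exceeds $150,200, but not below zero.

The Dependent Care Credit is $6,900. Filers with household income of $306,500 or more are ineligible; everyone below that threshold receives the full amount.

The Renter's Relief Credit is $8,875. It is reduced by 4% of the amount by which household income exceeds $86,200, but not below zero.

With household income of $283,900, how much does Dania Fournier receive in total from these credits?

$19,745

Solar Installation Rebate: $283,900 is $7,200 into a $18,000 phase-out range, leaving 10,800/18,000 of the credit: $9,170 × 10,800/18,000 = $5,502.
Child Tax Credit: 2% of the $133,700 excess over $150,200 is $2,674; credit = $9,050 − $2,674 = $6,376.
Dependent Care Credit: $283,900 is below the $306,500 cutoff, so the full $6,900 applies.
Renter's Relief Credit: 4% of the $197,700 excess over $86,200 is $7,908; credit = $8,875 − $7,908 = $967.
Total: $5,502 + $6,376 + $6,900 + $967 = $19,745.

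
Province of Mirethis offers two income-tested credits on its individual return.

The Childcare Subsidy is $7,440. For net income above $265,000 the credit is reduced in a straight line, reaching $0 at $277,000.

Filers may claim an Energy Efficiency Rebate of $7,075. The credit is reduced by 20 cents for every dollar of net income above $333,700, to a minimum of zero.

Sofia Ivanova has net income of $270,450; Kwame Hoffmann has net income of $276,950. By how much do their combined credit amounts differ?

Sofia ($270,450): Childcare Subsidy: $270,450 is $5,450 into a $12,000 phase-out range, leaving 6,550/12,000 of the credit: $7,440 × 6,550/12,000 = $4,061. Energy Efficiency Rebate: $270,450 is at or below the $333,700 threshold, so the full $7,075 applies. total $4,061 + $7,075 = $11,136
Kwame ($276,950): Childcare Subsidy: $276,950 is $11,950 into a $12,000 phase-out range, leaving 50/12,000 of the credit: $7,440 × 50/12,000 = $31. Energy Efficiency Rebate: $276,950 is at or below the $333,700 threshold, so the full $7,075 applies. total $31 + $7,075 = $7,106
Difference: |$11,136 − $7,106| = $4,030.

$4,030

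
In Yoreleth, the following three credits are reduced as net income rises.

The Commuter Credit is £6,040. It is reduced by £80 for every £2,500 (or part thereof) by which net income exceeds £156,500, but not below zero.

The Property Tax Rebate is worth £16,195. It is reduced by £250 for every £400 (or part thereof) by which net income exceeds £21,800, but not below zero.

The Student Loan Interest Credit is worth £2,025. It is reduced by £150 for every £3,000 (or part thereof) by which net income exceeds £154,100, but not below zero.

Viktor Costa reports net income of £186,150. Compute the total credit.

£5,455

Commuter Credit: income exceeds £156,500 by £29,650, which is 12 full-or-partial £2,500 increments; reduction = 12 × £80 = £960, leaving £5,080.
Property Tax Rebate: income exceeds £21,800 by £164,350 → 411 increments × £250 = £102,750 ≥ base, so the credit is £0.
Student Loan Interest Credit: income exceeds £154,100 by £32,050, which is 11 full-or-partial £3,000 increments; reduction = 11 × £150 = £1,650, leaving £375.
Total: £5,080 + £0 + £375 = £5,455.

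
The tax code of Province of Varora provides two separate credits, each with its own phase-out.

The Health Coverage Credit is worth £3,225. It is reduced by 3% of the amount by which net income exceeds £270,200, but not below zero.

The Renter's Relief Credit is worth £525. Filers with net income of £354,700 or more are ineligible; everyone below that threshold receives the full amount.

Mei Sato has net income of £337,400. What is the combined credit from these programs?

£1,734

Health Coverage Credit: 3% of the £67,200 excess over £270,200 is £2,016; credit = £3,225 − £2,016 = £1,209.
Renter's Relief Credit: £337,400 is below the £354,700 cutoff, so the full £525 applies.
Total: £1,209 + £525 = £1,734.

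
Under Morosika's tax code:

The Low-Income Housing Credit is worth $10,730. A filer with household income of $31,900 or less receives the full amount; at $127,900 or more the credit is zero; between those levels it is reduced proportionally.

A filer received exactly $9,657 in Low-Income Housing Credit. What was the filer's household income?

$41,500

$9,657 is 9,657/10,730 of the full $10,730, so 1,073/10,730 of the $96,000 range has been used: income = $31,900 + $96,000 × 1,073/10,730 = $41,500.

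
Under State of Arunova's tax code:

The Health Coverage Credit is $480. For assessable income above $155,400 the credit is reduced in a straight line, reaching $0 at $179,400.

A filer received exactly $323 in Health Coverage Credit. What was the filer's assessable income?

$163,250

$323 is 323/480 of the full $480, so 157/480 of the $24,000 range has been used: income = $155,400 + $24,000 × 157/480 = $163,250.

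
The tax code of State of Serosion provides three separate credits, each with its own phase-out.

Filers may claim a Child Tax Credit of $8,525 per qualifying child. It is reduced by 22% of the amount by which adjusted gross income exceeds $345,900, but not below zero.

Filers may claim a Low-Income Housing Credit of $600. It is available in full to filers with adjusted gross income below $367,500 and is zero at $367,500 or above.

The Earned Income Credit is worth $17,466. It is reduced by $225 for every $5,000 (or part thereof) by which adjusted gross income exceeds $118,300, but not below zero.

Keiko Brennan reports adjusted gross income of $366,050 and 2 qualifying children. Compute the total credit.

$19,433

Child Tax Credit: base = 2 × $8,525 = $17,050. 22% of the $20,150 excess over $345,900 is $4,433; credit = $17,050 − $4,433 = $12,617.
Low-Income Housing Credit: $366,050 is below the $367,500 cutoff, so the full $600 applies.
Earned Income Credit: income exceeds $118,300 by $247,750, which is 50 full-or-partial $5,000 increments; reduction = 50 × $225 = $11,250, leaving $6,216.
Total: $12,617 + $600 + $6,216 = $19,433.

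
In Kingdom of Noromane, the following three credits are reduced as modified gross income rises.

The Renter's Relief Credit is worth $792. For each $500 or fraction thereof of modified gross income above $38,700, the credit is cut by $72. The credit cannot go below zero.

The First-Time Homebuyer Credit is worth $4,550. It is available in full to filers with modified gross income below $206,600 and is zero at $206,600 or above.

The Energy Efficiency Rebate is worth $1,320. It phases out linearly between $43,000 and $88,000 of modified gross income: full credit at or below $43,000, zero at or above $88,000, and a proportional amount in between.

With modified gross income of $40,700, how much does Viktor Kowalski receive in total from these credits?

$6,374

Renter's Relief Credit: income exceeds $38,700 by $2,000, which is 4 full-or-partial $500 increments; reduction = 4 × $72 = $288, leaving $504.
First-Time Homebuyer Credit: $40,700 is below the $206,600 cutoff, so the full $4,550 applies.
Energy Efficiency Rebate: $40,700 is at or below the $43,000 threshold, so the full $1,320 applies.
Total: $504 + $4,550 + $1,320 = $6,374.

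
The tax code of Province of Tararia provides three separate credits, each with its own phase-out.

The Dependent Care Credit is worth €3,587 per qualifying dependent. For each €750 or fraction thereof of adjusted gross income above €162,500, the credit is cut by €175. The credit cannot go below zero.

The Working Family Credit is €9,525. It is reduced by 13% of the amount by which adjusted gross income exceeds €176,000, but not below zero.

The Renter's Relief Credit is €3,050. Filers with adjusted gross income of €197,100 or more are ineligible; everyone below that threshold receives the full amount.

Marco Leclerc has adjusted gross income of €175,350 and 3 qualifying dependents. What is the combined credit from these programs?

Dependent Care Credit: base = 3 × €3,587 = €10,761. income exceeds €162,500 by €12,850, which is 18 full-or-partial €750 increments; reduction = 18 × €175 = €3,150, leaving €7,611.
Working Family Credit: €175,350 is at or below the €176,000 threshold, so the full €9,525 applies.
Renter's Relief Credit: €175,350 is below the €197,100 cutoff, so the full €3,050 applies.
Total: €7,611 + €9,525 + €3,050 = €20,186.

€20,186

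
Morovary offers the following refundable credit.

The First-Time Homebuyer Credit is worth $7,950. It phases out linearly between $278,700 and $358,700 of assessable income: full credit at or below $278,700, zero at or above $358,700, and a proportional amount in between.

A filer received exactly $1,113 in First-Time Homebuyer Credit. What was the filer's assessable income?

$347,500

$1,113 is 1,113/7,950 of the full $7,950, so 6,837/7,950 of the $80,000 range has been used: income = $278,700 + $80,000 × 6,837/7,950 = $347,500.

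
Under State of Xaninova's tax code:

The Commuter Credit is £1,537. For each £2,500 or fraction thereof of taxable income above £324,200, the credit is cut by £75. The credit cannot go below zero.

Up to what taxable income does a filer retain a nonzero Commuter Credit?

After 20 increments the reduction is 20 × £75 = £1,500, leaving £37; one more increment wipes it out. Increment 20 ends at excess 20 × £2,500 = £50,000, so the highest qualifying income is £324,200 + £50,000 = £374,200.

£374,200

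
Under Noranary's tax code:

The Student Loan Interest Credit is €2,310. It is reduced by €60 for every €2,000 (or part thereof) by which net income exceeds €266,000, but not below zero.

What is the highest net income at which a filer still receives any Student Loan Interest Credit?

After 38 increments the reduction is 38 × €60 = €2,280, leaving €30; one more increment wipes it out. Increment 38 ends at excess 38 × €2,000 = €76,000, so the highest qualifying income is €266,000 + €76,000 = €342,000.

€342,000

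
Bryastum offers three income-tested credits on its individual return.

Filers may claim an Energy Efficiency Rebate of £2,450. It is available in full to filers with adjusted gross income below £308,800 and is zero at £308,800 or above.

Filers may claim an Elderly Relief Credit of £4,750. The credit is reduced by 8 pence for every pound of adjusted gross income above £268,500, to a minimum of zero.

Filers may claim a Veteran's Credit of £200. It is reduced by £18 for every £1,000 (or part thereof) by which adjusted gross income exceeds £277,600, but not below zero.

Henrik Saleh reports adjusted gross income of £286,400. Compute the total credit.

Energy Efficiency Rebate: £286,400 is below the £308,800 cutoff, so the full £2,450 applies.
Elderly Relief Credit: 8% of the £17,900 excess over £268,500 is £1,432; credit = £4,750 − £1,432 = £3,318.
Veteran's Credit: income exceeds £277,600 by £8,800, which is 9 full-or-partial £1,000 increments; reduction = 9 × £18 = £162, leaving £38.
Total: £2,450 + £3,318 + £38 = £5,806.

£5,806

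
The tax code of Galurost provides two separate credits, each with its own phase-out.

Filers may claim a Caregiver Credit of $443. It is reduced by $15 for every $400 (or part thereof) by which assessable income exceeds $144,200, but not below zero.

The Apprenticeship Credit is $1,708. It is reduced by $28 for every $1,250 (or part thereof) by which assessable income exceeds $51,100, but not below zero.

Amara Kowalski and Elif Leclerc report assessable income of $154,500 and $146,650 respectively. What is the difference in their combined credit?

Amara ($154,500): Caregiver Credit: income exceeds $144,200 by $10,300, which is 26 full-or-partial $400 increments; reduction = 26 × $15 = $390, leaving $53. Apprenticeship Credit: income exceeds $51,100 by $103,400 → 83 increments × $28 = $2,324 ≥ base, so the credit is $0. total $53 + $0 = $53
Elif ($146,650): Caregiver Credit: income exceeds $144,200 by $2,450, which is 7 full-or-partial $400 increments; reduction = 7 × $15 = $105, leaving $338. Apprenticeship Credit: income exceeds $51,100 by $95,550 → 77 increments × $28 = $2,156 ≥ base, so the credit is $0. total $338 + $0 = $338
Difference: |$53 − $338| = $285.

$285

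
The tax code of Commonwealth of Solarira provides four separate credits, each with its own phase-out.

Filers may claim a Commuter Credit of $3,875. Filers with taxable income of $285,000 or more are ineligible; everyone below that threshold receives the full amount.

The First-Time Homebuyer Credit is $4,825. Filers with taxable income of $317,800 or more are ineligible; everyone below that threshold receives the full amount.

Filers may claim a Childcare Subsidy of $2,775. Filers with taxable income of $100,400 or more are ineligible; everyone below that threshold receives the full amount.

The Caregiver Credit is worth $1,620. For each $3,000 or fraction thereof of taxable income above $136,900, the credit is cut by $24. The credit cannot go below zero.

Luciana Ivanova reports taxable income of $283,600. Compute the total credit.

$9,144

Commuter Credit: $283,600 is below the $285,000 cutoff, so the full $3,875 applies.
First-Time Homebuyer Credit: $283,600 is below the $317,800 cutoff, so the full $4,825 applies.
Childcare Subsidy: $283,600 meets or exceeds the $100,400 cutoff, so the credit is $0.
Caregiver Credit: income exceeds $136,900 by $146,700, which is 49 full-or-partial $3,000 increments; reduction = 49 × $24 = $1,176, leaving $444.
Total: $3,875 + $4,825 + $0 + $444 = $9,144.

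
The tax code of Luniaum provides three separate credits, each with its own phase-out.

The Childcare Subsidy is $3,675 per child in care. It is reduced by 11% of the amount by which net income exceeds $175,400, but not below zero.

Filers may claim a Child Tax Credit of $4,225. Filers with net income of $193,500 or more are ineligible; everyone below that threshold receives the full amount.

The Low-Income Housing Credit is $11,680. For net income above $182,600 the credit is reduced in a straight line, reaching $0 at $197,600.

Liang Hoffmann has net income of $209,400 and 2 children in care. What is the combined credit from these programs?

Childcare Subsidy: base = 2 × $3,675 = $7,350. 11% of the $34,000 excess over $175,400 is $3,740; credit = $7,350 − $3,740 = $3,610.
Child Tax Credit: $209,400 meets or exceeds the $193,500 cutoff, so the credit is $0.
Low-Income Housing Credit: $209,400 is at or above $197,600, so the credit is $0.
Total: $3,610 + $0 + $0 = $3,610.

$3,610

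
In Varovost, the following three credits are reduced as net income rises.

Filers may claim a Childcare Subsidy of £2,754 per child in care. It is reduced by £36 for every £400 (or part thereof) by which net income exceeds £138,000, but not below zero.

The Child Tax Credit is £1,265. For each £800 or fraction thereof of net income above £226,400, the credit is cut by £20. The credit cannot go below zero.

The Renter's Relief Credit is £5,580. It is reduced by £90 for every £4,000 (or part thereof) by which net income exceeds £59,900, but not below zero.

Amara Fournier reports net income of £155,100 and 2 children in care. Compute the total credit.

£8,645

Childcare Subsidy: base = 2 × £2,754 = £5,508. income exceeds £138,000 by £17,100, which is 43 full-or-partial £400 increments; reduction = 43 × £36 = £1,548, leaving £3,960.
Child Tax Credit: £155,100 is at or below the £226,400 threshold, so the full £1,265 applies.
Renter's Relief Credit: income exceeds £59,900 by £95,200, which is 24 full-or-partial £4,000 increments; reduction = 24 × £90 = £2,160, leaving £3,420.
Total: £3,960 + £1,265 + £3,420 = £8,645.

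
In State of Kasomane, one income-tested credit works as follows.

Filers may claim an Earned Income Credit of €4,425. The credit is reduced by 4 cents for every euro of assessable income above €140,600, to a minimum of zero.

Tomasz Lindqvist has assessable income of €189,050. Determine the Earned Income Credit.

€2,487

Earned Income Credit: 4% of the €48,450 excess over €140,600 is €1,938; credit = €4,425 − €1,938 = €2,487.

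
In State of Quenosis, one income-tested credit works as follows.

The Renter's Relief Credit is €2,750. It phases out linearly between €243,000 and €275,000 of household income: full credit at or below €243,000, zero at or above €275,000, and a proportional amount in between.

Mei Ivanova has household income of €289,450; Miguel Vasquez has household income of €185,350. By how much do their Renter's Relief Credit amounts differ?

€2,750

Mei (€289,450): Renter's Relief Credit: €289,450 is at or above €275,000, so the credit is €0.
Miguel (€185,350): Renter's Relief Credit: €185,350 is at or below the €243,000 threshold, so the full €2,750 applies.
Difference: |€0 − €2,750| = €2,750.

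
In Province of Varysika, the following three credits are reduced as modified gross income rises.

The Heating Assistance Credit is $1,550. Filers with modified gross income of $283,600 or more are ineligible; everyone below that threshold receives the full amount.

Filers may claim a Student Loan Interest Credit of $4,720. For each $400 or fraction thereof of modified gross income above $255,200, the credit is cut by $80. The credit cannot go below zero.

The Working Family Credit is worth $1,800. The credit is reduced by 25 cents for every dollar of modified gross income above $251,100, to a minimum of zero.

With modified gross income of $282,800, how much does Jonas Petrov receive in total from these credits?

Heating Assistance Credit: $282,800 is below the $283,600 cutoff, so the full $1,550 applies.
Student Loan Interest Credit: income exceeds $255,200 by $27,600 → 69 increments × $80 = $5,520 ≥ base, so the credit is $0.
Working Family Credit: 25% of the $31,700 excess over $251,100 is $7,925 ≥ base, so the credit is $0.
Total: $1,550 + $0 + $0 = $1,550.

$1,550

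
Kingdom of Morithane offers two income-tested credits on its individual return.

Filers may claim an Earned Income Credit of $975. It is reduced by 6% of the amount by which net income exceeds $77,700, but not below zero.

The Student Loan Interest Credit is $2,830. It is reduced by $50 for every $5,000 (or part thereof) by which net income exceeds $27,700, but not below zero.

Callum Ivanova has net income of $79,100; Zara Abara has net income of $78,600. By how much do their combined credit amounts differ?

Callum ($79,100): Earned Income Credit: 6% of the $1,400 excess over $77,700 is $84; credit = $975 − $84 = $891. Student Loan Interest Credit: income exceeds $27,700 by $51,400, which is 11 full-or-partial $5,000 increments; reduction = 11 × $50 = $550, leaving $2,280. total $891 + $2,280 = $3,171
Zara ($78,600): Earned Income Credit: 6% of the $900 excess over $77,700 is $54; credit = $975 − $54 = $921. Student Loan Interest Credit: income exceeds $27,700 by $50,900, which is 11 full-or-partial $5,000 increments; reduction = 11 × $50 = $550, leaving $2,280. total $921 + $2,280 = $3,201
Difference: |$3,171 − $3,201| = $30.

$30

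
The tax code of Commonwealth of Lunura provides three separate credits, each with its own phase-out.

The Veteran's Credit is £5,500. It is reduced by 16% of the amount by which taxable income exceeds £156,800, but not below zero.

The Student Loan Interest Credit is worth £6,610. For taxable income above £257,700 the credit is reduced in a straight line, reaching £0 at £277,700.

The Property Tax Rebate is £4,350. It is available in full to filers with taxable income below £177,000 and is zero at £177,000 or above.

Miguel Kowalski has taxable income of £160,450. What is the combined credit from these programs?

£15,876

Veteran's Credit: 16% of the £3,650 excess over £156,800 is £584; credit = £5,500 − £584 = £4,916.
Student Loan Interest Credit: £160,450 is at or below the £257,700 threshold, so the full £6,610 applies.
Property Tax Rebate: £160,450 is below the £177,000 cutoff, so the full £4,350 applies.
Total: £4,916 + £6,610 + £4,350 = £15,876.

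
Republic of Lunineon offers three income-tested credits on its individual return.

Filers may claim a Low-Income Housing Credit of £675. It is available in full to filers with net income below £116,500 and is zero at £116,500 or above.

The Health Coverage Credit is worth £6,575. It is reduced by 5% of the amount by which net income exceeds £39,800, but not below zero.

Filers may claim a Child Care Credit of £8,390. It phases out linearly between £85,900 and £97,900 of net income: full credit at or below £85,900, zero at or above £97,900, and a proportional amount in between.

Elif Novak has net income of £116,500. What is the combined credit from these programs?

£2,740

Low-Income Housing Credit: £116,500 meets or exceeds the £116,500 cutoff, so the credit is £0.
Health Coverage Credit: 5% of the £76,700 excess over £39,800 is £3,835; credit = £6,575 − £3,835 = £2,740.
Child Care Credit: £116,500 is at or above £97,900, so the credit is £0.
Total: £0 + £2,740 + £0 = £2,740.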